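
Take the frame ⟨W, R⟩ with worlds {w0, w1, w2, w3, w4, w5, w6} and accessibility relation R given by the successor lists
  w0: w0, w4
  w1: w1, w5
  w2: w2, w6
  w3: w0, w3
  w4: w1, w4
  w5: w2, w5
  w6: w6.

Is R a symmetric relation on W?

No

Symmetric: no — w0 R w4 but not w4 R w0.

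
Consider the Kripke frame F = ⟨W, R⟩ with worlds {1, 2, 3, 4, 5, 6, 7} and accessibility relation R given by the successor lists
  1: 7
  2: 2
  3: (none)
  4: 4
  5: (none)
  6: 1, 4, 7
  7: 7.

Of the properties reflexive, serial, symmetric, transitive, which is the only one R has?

Reflexive: no — 1 is not related to itself.
Serial: no — 3 has no R-successor.
Symmetric: no — 1 R 7 but not 7 R 1.
Transitive: yes — every two-step R-path is closed by a direct edge.
Only transitive holds.

transitive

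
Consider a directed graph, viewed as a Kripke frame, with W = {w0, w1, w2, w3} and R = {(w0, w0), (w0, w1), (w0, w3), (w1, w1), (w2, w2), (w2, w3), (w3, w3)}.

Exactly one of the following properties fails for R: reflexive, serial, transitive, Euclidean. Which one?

Reflexive: yes — every world is R-related to itself.
Serial: yes — every world has a successor (e.g. w0 R w0).
Transitive: yes — every two-step R-path is closed by a direct edge.
Euclidean: no — w0 R w1 and w0 R w3, but not w1 R w3.
Only Euclidean fails.

Euclidean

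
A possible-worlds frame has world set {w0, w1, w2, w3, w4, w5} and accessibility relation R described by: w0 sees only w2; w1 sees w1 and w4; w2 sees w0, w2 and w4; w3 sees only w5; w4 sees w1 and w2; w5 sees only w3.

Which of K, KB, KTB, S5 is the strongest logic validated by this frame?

Symmetric (axiom B): yes — every pair in R has its reverse in R.
Reflexive (axiom T): no — w0 is not related to itself.
Euclidean (axiom 5): no — w2 R w0 and w2 R w4, but not w0 R w4.
So F validates K, KB; KTB would additionally require R to be reflexive. The strongest is KB.

KB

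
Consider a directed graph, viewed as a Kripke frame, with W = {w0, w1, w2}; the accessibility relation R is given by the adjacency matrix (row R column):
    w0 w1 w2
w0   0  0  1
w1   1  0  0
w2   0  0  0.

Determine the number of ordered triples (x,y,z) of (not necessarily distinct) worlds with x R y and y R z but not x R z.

Enumerating: (w1,w0,w2).

1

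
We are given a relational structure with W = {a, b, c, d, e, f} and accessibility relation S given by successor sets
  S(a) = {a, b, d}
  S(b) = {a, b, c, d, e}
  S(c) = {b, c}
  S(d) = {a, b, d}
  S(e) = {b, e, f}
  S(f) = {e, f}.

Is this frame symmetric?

Symmetric: yes — every pair in S has its reverse in S.

Yes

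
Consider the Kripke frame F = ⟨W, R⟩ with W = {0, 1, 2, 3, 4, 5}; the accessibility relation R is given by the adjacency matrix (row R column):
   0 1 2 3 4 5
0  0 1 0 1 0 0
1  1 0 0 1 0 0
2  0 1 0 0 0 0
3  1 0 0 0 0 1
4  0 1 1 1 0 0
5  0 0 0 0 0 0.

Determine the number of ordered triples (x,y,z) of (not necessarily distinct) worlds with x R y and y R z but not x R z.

12

Enumerating: (0,1,0), (0,3,0), (0,3,5), (1,0,1), (1,3,5), (2,1,0), (2,1,3), (3,0,1), (3,0,3), (4,1,0), (4,3,0), (4,3,5).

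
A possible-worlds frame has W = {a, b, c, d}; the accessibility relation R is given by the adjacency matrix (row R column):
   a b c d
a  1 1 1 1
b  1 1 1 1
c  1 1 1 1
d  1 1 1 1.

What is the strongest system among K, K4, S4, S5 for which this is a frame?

Transitive (axiom 4): yes — every two-step R-path is closed by a direct edge.
Reflexive (axiom T): yes — every world is R-related to itself.
Euclidean (axiom 5): yes — any two successors of a common world are R-related.
So F validates K, K4, S4, S5. The strongest is S5.

S5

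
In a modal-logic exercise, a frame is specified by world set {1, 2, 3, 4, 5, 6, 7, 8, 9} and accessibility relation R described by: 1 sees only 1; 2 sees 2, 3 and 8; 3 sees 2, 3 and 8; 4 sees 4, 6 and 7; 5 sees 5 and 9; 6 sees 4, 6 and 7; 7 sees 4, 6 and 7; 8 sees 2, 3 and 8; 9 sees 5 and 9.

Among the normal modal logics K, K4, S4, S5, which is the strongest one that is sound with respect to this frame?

Transitive (axiom 4): yes — every two-step R-path is closed by a direct edge.
Reflexive (axiom T): yes — every world is R-related to itself.
Euclidean (axiom 5): yes — any two successors of a common world are R-related.
So F validates K, K4, S4, S5. The strongest is S5.

S5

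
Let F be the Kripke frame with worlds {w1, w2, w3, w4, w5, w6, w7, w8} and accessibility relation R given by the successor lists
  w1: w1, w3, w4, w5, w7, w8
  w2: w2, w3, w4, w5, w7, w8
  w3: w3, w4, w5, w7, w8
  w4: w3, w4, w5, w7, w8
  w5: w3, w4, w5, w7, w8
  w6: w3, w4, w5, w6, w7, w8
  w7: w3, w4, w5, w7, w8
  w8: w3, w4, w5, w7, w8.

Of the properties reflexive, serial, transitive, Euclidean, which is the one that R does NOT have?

Euclidean

Reflexive: yes — every world is R-related to itself.
Serial: yes — every world has a successor (e.g. w1 R w1).
Transitive: yes — every two-step R-path is closed by a direct edge.
Euclidean: no — w1 R w3 and w1 R w1, but not w3 R w1.
Only Euclidean fails.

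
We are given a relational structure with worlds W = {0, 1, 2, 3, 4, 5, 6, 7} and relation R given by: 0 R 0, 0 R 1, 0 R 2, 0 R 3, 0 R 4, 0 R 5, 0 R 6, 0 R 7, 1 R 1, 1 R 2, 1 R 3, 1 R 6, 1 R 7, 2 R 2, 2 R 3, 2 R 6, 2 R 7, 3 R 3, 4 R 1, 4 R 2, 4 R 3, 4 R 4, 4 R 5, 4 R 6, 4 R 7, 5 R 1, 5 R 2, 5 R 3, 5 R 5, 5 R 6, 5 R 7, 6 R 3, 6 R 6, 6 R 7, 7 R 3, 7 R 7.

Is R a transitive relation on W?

Transitive: yes — every two-step R-path is closed by a direct edge.

Yes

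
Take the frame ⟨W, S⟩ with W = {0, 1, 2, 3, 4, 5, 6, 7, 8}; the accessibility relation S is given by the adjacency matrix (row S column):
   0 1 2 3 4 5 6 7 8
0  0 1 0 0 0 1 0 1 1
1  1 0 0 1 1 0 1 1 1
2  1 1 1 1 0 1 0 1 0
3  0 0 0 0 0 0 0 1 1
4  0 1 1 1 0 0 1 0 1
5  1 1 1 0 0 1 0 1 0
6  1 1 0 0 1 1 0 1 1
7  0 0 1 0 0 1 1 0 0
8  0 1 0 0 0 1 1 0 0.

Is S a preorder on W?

No

Reflexive: no — 0 is not related to itself.
Transitive: no — 0 S 1 and 1 S 3, but not 0 S 3.
So S is not a preorder.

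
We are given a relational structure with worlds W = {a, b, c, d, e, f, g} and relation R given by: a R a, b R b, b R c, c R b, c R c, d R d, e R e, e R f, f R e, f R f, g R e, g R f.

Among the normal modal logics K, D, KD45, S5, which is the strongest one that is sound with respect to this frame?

KD45

Serial (axiom D): yes — every world has a successor (e.g. a R a).
Euclidean (axiom 5): yes — any two successors of a common world are R-related.
Transitive (axiom 4): yes — every two-step R-path is closed by a direct edge.
Reflexive (axiom T): no — g is not related to itself.
So F validates K, D, KD45; S5 would additionally require R to be reflexive. The strongest is KD45.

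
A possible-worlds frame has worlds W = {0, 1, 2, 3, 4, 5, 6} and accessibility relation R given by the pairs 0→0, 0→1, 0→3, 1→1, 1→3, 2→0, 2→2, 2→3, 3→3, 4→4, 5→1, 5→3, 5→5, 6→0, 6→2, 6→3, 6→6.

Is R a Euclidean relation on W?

No

Euclidean: no — 0 R 3 and 0 R 1, but not 3 R 1.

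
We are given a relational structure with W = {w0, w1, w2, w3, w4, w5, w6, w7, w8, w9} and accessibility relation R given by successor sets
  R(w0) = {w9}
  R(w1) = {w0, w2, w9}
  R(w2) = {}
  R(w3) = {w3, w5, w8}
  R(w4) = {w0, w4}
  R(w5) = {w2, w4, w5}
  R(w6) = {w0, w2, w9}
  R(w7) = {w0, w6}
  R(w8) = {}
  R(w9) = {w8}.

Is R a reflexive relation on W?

No

Reflexive: no — w0 is not related to itself.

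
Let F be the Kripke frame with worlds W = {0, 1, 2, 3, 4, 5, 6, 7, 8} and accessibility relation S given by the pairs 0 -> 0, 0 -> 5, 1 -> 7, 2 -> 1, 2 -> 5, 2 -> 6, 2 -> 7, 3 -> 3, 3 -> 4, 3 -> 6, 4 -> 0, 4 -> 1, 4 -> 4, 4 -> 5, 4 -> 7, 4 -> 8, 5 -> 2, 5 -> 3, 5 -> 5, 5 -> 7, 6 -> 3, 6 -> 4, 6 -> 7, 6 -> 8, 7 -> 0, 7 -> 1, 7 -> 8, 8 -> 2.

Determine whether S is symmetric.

Symmetric: no — 0 S 5 but not 5 S 0.

No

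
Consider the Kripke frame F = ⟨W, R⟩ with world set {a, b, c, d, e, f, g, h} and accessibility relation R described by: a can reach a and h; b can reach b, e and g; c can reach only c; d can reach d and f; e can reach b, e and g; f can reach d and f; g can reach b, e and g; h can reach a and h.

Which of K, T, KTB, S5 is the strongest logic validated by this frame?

Reflexive (axiom T): yes — every world is R-related to itself.
Symmetric (axiom B): yes — every pair in R has its reverse in R.
Euclidean (axiom 5): yes — any two successors of a common world are R-related.
So F validates K, T, KTB, S5. The strongest is S5.

S5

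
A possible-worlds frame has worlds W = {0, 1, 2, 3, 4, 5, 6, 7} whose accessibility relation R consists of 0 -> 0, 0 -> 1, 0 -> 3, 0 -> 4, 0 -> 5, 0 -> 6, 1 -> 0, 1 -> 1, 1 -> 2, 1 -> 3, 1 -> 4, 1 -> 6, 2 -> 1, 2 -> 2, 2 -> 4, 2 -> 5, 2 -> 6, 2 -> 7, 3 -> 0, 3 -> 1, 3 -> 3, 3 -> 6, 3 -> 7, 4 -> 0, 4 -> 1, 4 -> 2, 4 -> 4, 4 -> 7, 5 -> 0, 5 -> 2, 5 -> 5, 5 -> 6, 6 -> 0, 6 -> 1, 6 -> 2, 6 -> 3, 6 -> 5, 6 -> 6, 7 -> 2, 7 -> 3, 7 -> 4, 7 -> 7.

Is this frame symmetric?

Yes

Symmetric: yes — every pair in R has its reverse in R.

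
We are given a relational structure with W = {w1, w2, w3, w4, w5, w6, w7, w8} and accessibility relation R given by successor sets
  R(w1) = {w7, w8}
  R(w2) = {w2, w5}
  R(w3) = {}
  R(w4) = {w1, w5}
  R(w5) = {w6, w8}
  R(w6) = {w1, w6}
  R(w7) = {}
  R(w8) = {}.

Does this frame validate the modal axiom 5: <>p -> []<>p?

By correspondence theory, 5 is valid on a frame iff R is Euclidean.
Euclidean: no — w1 R w7 and w1 R w8, but not w7 R w8.

No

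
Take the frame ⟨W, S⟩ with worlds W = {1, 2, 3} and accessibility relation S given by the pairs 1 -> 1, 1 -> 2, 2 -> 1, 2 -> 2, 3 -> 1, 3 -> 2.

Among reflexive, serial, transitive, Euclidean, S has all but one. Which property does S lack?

reflexive

Reflexive: no — 3 is not related to itself.
Serial: yes — every world has a successor (e.g. 1 S 1).
Transitive: yes — every two-step S-path is closed by a direct edge.
Euclidean: yes — any two successors of a common world are S-related.
Only reflexive fails.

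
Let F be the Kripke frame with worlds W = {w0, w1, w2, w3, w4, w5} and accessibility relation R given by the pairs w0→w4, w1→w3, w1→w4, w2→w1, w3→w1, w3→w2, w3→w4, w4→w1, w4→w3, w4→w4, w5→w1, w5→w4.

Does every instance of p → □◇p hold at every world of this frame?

No

Axiom B corresponds to the accessibility relation being symmetric.
Symmetric: no — w0 R w4 but not w4 R w0.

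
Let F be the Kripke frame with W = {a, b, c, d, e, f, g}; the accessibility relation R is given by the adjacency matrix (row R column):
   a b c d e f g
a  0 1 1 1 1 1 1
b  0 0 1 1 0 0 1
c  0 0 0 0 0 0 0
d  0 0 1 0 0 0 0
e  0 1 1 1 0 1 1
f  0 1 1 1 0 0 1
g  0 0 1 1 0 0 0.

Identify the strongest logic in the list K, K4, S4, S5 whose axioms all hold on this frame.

K4

Transitive (axiom 4): yes — every two-step R-path is closed by a direct edge.
Reflexive (axiom T): no — a is not related to itself.
Euclidean (axiom 5): no — a R b and a R e, but not b R e.
So F validates K, K4; S4 would additionally require R to be reflexive. The strongest is K4.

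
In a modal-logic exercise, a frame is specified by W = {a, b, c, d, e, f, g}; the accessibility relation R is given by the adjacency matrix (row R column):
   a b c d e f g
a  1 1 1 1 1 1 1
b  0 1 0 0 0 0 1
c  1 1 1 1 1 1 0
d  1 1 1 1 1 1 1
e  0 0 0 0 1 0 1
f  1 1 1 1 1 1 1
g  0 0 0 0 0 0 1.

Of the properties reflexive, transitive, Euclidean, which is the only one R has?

Reflexive: yes — every world is R-related to itself.
Transitive: no — c R a and a R g, but not c R g.
Euclidean: no — a R b and a R c, but not b R c.
Only reflexive holds.

reflexive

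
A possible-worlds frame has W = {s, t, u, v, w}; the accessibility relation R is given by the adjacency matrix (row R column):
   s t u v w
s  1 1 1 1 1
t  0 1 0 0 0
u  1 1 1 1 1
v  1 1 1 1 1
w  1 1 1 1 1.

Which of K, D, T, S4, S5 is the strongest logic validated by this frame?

Serial (axiom D): yes — every world has a successor (e.g. s R s).
Reflexive (axiom T): yes — every world is R-related to itself.
Transitive (axiom 4): yes — every two-step R-path is closed by a direct edge.
Euclidean (axiom 5): no — s R t and s R u, but not t R u.
So F validates K, D, T, S4; S5 would additionally require R to be Euclidean. The strongest is S4.

S4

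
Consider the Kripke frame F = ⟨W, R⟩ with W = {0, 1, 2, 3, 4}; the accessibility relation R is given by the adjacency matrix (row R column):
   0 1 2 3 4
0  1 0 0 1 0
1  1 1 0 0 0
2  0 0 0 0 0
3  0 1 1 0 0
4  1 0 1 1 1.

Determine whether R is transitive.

Transitive: no — 0 R 3 and 3 R 1, but not 0 R 1.

No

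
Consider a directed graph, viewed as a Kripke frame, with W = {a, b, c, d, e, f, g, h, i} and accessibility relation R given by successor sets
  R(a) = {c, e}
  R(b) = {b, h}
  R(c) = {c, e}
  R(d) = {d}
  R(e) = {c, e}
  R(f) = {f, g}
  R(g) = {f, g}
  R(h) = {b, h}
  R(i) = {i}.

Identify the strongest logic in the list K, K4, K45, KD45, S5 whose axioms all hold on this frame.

Transitive (axiom 4): yes — every two-step R-path is closed by a direct edge.
Euclidean (axiom 5): yes — any two successors of a common world are R-related.
Serial (axiom D): yes — every world has a successor (e.g. a R c).
Reflexive (axiom T): no — a is not related to itself.
So F validates K, K4, K45, KD45; S5 would additionally require R to be reflexive. The strongest is KD45.

KD45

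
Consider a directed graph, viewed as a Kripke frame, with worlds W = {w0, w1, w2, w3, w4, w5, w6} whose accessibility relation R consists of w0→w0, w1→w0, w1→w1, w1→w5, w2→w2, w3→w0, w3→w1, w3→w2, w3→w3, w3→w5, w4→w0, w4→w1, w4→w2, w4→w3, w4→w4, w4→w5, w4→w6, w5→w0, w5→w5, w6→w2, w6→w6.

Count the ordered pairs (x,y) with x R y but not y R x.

14

Enumerating: (w1,w0), (w1,w5), (w3,w0), (w3,w1), (w3,w2), (w3,w5), (w4,w0), (w4,w1), (w4,w2), (w4,w3), (w4,w5), (w4,w6), (w5,w0), (w6,w2).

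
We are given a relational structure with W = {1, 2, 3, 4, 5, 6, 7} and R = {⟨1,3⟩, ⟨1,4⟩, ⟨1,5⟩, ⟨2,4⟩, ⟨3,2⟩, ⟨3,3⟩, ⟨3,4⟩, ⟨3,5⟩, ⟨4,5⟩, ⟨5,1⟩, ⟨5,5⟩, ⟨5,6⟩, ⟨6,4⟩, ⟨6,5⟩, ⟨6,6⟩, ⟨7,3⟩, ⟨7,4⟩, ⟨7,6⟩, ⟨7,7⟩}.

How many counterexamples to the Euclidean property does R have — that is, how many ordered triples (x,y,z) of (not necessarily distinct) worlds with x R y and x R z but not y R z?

28

Enumerating: (1,4,3), (1,4,4), (1,5,3), (1,5,4), (2,4,4), (3,2,2), (3,2,3), (3,2,5), (3,4,2), (3,4,3), (3,4,4), (3,5,2), … and 16 more.
Total: 28.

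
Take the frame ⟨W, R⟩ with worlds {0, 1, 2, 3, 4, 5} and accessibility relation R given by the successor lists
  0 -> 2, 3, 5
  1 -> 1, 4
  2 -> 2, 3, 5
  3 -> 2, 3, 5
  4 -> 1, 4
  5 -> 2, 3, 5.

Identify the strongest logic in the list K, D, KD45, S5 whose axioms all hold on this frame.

Serial (axiom D): yes — every world has a successor (e.g. 0 R 2).
Euclidean (axiom 5): yes — any two successors of a common world are R-related.
Transitive (axiom 4): yes — every two-step R-path is closed by a direct edge.
Reflexive (axiom T): no — 0 is not related to itself.
So F validates K, D, KD45; S5 would additionally require R to be reflexive. The strongest is KD45.

KD45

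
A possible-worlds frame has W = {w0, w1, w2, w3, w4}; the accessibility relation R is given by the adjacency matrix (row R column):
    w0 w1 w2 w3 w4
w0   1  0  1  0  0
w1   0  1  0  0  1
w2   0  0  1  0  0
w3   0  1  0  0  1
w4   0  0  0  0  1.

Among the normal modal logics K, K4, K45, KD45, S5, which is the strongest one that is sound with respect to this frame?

K4

Transitive (axiom 4): yes — every two-step R-path is closed by a direct edge.
Euclidean (axiom 5): no — w3 R w4 and w3 R w1, but not w4 R w1.
Serial (axiom D): yes — every world has a successor (e.g. w0 R w0).
Reflexive (axiom T): no — w3 is not related to itself.
So F validates K, K4; K45 would additionally require R to be Euclidean. The strongest is K4.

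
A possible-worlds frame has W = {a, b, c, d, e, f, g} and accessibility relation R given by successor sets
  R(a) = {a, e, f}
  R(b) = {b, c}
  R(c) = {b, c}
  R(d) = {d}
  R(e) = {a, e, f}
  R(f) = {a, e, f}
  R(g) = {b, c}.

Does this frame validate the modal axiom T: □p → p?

No

The schema T characterises exactly the reflexive frames.
Reflexive: no — g is not related to itself.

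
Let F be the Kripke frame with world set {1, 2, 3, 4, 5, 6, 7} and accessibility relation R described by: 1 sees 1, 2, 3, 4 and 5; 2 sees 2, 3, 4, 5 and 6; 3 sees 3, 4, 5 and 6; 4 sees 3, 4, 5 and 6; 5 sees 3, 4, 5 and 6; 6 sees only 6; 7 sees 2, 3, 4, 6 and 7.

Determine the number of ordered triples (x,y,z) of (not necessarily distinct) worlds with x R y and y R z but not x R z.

Enumerating: (1,2,6), (1,3,6), (1,4,6), (1,5,6), (7,2,5), (7,3,5), (7,4,5).

7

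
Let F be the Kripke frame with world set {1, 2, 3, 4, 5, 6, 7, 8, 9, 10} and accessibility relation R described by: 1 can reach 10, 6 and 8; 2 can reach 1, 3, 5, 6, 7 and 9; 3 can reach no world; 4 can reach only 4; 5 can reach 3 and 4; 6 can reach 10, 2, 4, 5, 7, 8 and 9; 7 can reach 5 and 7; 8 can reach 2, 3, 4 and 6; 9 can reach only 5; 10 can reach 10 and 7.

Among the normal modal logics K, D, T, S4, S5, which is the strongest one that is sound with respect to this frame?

K

Serial (axiom D): no — 3 has no R-successor.
Reflexive (axiom T): no — 1 is not related to itself.
Transitive (axiom 4): no — 1 R 10 and 10 R 7, but not 1 R 7.
Euclidean (axiom 5): no — 1 R 10 and 1 R 6, but not 10 R 6.
So F validates K; D would additionally require R to be serial. The strongest is K.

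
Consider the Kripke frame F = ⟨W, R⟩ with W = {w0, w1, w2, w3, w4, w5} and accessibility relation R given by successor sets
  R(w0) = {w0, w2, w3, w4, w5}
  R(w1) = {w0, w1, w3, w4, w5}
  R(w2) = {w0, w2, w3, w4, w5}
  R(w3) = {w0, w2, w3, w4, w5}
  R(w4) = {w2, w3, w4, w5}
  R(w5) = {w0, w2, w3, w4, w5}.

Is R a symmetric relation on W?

No

Symmetric: no — w0 R w4 but not w4 R w0.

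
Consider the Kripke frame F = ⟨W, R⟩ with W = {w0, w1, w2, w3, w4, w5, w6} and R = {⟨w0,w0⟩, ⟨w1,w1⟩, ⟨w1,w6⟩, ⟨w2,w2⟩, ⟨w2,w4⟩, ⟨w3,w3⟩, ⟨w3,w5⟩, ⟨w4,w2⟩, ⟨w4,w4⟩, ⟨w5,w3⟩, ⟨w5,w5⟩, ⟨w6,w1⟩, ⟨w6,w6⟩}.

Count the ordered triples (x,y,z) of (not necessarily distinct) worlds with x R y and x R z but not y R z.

0

R is Euclidean; there are no such tuples.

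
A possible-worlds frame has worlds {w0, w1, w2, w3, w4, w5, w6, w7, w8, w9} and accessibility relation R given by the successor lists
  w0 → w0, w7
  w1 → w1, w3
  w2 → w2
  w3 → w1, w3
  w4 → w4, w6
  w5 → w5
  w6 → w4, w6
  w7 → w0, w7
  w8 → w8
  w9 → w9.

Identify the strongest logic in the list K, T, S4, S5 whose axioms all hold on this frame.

Reflexive (axiom T): yes — every world is R-related to itself.
Transitive (axiom 4): yes — every two-step R-path is closed by a direct edge.
Euclidean (axiom 5): yes — any two successors of a common world are R-related.
So F validates K, T, S4, S5. The strongest is S5.

S5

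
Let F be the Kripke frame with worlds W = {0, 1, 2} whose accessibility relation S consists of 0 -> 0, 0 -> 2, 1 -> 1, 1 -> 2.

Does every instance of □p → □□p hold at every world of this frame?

Yes

By correspondence theory, 4 is valid on a frame iff S is transitive.
Transitive: yes — every two-step S-path is closed by a direct edge.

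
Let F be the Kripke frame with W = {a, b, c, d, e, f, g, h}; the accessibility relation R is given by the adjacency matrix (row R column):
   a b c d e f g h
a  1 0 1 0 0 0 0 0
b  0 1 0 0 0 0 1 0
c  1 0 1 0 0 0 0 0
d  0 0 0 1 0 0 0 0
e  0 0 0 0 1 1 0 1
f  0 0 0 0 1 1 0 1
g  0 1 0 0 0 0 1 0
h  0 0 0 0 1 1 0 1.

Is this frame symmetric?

Symmetric: yes — every pair in R has its reverse in R.

Yes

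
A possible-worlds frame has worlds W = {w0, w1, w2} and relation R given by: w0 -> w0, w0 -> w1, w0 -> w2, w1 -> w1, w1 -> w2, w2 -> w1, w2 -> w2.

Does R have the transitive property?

Yes

Transitive: yes — every two-step R-path is closed by a direct edge.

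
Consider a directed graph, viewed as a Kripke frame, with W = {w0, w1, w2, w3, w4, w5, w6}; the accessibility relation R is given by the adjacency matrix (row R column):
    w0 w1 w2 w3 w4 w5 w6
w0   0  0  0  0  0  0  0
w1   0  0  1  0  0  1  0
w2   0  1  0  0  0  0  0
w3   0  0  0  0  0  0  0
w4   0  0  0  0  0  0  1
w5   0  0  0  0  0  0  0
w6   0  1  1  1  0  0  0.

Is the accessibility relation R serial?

Serial: no — w0 has no R-successor.

No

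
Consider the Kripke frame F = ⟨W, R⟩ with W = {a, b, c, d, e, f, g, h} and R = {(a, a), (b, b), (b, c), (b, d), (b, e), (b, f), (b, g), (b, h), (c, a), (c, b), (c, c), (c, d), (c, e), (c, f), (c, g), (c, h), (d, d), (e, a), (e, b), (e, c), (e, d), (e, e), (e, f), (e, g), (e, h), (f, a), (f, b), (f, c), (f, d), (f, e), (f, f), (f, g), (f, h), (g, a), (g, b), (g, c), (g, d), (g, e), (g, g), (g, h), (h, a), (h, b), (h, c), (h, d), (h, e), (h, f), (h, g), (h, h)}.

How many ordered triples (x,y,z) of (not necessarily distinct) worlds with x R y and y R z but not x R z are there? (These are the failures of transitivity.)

9

Enumerating: (b,c,a), (b,e,a), (b,f,a), (b,g,a), (b,h,a), (g,b,f), (g,c,f), (g,e,f), (g,h,f).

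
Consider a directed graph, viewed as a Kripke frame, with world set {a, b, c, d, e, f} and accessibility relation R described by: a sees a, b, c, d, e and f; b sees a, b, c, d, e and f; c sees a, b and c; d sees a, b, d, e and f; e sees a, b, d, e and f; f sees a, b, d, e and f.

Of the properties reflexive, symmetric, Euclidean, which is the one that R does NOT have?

Reflexive: yes — every world is R-related to itself.
Symmetric: yes — every pair in R has its reverse in R.
Euclidean: no — a R c and a R d, but not c R d.
Only Euclidean fails.

Euclidean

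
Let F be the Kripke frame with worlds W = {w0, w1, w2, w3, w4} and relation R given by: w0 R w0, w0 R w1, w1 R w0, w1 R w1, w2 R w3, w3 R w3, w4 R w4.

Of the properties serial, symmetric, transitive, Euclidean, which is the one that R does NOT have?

Serial: yes — every world has a successor (e.g. w0 R w0).
Symmetric: no — w2 R w3 but not w3 R w2.
Transitive: yes — every two-step R-path is closed by a direct edge.
Euclidean: yes — any two successors of a common world are R-related.
Only symmetric fails.

symmetric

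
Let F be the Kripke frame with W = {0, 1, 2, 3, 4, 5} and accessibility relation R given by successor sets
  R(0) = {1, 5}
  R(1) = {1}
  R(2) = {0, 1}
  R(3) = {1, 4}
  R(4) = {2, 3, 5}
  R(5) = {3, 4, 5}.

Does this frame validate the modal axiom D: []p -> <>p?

Axiom D corresponds to the accessibility relation being serial.
Serial: yes — every world has a successor (e.g. 0 R 1).

Yes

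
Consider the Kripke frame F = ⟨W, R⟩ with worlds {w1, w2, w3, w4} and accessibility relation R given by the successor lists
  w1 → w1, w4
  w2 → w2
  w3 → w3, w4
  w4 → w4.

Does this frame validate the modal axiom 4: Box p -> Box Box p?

Yes

The schema 4 characterises exactly the transitive frames.
Transitive: yes — every two-step R-path is closed by a direct edge.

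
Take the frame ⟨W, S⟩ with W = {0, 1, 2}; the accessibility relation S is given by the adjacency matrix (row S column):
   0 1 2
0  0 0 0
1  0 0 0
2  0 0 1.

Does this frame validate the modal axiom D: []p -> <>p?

Axiom D corresponds to the accessibility relation being serial.
Serial: no — 0 has no S-successor.

No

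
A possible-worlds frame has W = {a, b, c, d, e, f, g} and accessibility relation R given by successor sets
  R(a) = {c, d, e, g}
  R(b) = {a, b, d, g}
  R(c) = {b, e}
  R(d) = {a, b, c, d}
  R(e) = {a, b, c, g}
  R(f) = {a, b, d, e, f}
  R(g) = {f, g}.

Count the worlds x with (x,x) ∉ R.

3

Enumerating: a, c, e.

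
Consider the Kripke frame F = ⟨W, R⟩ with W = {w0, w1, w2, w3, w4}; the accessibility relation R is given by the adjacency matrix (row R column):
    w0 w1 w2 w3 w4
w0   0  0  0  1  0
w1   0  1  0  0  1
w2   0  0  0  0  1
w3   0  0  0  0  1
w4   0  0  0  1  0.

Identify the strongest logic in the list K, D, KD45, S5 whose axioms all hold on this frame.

D

Serial (axiom D): yes — every world has a successor (e.g. w0 R w3).
Euclidean (axiom 5): no — w0 R w3 and w0 R w3, but not w3 R w3.
Transitive (axiom 4): no — w0 R w3 and w3 R w4, but not w0 R w4.
Reflexive (axiom T): no — w0 is not related to itself.
So F validates K, D; KD45 would additionally require R to be Euclidean and transitive. The strongest is D.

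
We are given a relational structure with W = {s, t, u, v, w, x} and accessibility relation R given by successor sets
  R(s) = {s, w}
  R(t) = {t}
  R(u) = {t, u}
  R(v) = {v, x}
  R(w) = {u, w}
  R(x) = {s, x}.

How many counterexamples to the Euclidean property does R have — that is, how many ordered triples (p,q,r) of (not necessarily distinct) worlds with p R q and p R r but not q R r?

Enumerating: (s,w,s), (u,t,u), (v,x,v), (w,u,w), (x,s,x).

5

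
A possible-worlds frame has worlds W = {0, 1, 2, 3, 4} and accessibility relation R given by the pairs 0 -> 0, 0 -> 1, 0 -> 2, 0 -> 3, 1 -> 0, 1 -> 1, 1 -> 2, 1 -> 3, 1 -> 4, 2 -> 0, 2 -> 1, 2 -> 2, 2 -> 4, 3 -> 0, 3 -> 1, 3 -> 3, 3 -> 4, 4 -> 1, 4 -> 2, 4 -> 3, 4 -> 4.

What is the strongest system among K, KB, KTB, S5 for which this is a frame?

KTB

Symmetric (axiom B): yes — every pair in R has its reverse in R.
Reflexive (axiom T): yes — every world is R-related to itself.
Euclidean (axiom 5): no — 0 R 2 and 0 R 3, but not 2 R 3.
So F validates K, KB, KTB; S5 would additionally require R to be Euclidean. The strongest is KTB.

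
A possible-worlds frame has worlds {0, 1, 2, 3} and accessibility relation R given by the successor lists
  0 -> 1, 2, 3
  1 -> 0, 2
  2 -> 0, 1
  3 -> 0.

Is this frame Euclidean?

Euclidean: no — 0 R 1 and 0 R 3, but not 1 R 3.

No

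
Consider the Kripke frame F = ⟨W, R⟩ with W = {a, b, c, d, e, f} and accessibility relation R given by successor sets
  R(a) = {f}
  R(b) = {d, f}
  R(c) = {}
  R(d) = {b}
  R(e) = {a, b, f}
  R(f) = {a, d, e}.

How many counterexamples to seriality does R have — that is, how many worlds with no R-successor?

Enumerating: c.

1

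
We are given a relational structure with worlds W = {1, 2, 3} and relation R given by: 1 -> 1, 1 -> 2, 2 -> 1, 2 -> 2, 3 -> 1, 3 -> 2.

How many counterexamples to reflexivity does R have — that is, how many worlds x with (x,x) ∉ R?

Enumerating: 3.

1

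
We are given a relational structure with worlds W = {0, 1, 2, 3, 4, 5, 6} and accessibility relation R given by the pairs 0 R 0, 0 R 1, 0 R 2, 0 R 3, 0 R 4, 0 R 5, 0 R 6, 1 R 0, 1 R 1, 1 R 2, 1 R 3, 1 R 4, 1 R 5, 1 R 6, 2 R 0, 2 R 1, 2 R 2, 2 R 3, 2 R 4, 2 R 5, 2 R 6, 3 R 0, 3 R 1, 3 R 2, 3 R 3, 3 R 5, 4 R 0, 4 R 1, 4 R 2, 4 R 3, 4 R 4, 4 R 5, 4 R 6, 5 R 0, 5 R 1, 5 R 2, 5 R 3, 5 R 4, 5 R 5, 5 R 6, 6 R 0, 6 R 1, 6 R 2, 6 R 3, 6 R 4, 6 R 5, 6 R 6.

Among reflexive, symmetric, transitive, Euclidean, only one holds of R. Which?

Reflexive: yes — every world is R-related to itself.
Symmetric: no — 4 R 3 but not 3 R 4.
Transitive: no — 3 R 0 and 0 R 4, but not 3 R 4.
Euclidean: no — 0 R 3 and 0 R 4, but not 3 R 4.
Only reflexive holds.

reflexive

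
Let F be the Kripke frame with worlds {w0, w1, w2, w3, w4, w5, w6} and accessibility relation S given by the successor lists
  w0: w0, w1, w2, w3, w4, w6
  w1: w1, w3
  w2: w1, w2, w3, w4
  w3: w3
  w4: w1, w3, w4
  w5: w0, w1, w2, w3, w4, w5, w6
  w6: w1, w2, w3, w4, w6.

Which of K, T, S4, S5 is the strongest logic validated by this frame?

S4

Reflexive (axiom T): yes — every world is S-related to itself.
Transitive (axiom 4): yes — every two-step S-path is closed by a direct edge.
Euclidean (axiom 5): no — w0 S w1 and w0 S w2, but not w1 S w2.
So F validates K, T, S4; S5 would additionally require S to be Euclidean. The strongest is S4.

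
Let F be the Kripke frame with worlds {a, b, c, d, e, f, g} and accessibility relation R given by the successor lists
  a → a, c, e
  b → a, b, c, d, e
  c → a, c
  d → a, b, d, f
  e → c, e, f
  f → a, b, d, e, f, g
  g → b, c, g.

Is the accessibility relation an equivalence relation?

No

Reflexive: yes — every world is R-related to itself.
Symmetric: no — a R e but not e R a.
Transitive: no — a R e and e R f, but not a R f.
So R is not an equivalence relation.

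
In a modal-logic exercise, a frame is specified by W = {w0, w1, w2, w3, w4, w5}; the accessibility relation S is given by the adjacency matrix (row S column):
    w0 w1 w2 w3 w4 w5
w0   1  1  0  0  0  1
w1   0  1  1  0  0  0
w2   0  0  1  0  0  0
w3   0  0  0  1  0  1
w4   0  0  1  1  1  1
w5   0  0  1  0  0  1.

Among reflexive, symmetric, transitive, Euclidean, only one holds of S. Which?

Reflexive: yes — every world is S-related to itself.
Symmetric: no — w0 S w1 but not w1 S w0.
Transitive: no — w0 S w1 and w1 S w2, but not w0 S w2.
Euclidean: no — w0 S w1 and w0 S w5, but not w1 S w5.
Only reflexive holds.

reflexive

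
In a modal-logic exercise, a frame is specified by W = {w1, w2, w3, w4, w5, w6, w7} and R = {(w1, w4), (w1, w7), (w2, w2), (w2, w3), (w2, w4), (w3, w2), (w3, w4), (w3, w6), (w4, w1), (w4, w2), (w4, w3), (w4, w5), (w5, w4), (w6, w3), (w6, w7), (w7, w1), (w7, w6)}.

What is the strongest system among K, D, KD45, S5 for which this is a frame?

D

Serial (axiom D): yes — every world has a successor (e.g. w1 R w4).
Euclidean (axiom 5): no — w1 R w4 and w1 R w7, but not w4 R w7.
Transitive (axiom 4): no — w1 R w4 and w4 R w2, but not w1 R w2.
Reflexive (axiom T): no — w1 is not related to itself.
So F validates K, D; KD45 would additionally require R to be Euclidean and transitive. The strongest is D.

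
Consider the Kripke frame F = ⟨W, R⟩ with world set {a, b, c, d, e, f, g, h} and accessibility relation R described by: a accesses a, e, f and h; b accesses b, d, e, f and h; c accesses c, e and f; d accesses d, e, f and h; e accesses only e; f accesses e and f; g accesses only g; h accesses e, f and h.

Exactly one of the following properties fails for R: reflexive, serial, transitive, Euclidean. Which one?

Reflexive: yes — every world is R-related to itself.
Serial: yes — every world has a successor (e.g. a R a).
Transitive: yes — every two-step R-path is closed by a direct edge.
Euclidean: no — a R e and a R f, but not e R f.
Only Euclidean fails.

Euclidean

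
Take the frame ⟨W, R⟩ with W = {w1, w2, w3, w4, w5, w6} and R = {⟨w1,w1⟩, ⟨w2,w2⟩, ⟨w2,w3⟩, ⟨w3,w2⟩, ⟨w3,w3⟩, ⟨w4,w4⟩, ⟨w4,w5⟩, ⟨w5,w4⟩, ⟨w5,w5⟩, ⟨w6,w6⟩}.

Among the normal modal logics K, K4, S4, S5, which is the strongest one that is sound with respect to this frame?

S5

Transitive (axiom 4): yes — every two-step R-path is closed by a direct edge.
Reflexive (axiom T): yes — every world is R-related to itself.
Euclidean (axiom 5): yes — any two successors of a common world are R-related.
So F validates K, K4, S4, S5. The strongest is S5.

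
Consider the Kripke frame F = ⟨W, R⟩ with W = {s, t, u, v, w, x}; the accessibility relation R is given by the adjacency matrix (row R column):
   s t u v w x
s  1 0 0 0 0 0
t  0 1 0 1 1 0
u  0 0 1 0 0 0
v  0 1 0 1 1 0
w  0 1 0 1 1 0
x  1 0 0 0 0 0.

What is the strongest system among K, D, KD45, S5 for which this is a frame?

KD45

Serial (axiom D): yes — every world has a successor (e.g. s R s).
Euclidean (axiom 5): yes — any two successors of a common world are R-related.
Transitive (axiom 4): yes — every two-step R-path is closed by a direct edge.
Reflexive (axiom T): no — x is not related to itself.
So F validates K, D, KD45; S5 would additionally require R to be reflexive. The strongest is KD45.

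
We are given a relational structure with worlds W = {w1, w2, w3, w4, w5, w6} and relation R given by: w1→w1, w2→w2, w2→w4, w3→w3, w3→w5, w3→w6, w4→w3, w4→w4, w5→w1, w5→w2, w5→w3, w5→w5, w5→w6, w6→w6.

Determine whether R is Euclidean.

No

Euclidean: no — w3 R w6 and w3 R w5, but not w6 R w5.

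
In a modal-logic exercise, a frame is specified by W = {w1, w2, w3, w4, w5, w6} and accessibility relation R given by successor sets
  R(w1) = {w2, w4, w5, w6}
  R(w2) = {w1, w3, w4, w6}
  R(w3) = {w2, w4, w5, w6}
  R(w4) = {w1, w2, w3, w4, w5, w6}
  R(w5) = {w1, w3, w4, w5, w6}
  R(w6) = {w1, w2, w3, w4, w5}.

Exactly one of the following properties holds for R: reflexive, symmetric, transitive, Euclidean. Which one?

Reflexive: no — w1 is not related to itself.
Symmetric: yes — every pair in R has its reverse in R.
Transitive: no — w1 R w2 and w2 R w3, but not w1 R w3.
Euclidean: no — w1 R w2 and w1 R w5, but not w2 R w5.
Only symmetric holds.

symmetric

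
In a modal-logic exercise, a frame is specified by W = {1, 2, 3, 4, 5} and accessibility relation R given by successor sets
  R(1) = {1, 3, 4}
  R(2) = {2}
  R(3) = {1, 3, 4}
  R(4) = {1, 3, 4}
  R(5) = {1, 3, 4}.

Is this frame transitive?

Transitive: yes — every two-step R-path is closed by a direct edge.

Yes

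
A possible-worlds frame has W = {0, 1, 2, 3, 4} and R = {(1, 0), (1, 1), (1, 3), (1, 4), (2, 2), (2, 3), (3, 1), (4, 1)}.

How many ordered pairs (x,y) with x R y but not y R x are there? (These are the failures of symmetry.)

2

Enumerating: (1,0), (2,3).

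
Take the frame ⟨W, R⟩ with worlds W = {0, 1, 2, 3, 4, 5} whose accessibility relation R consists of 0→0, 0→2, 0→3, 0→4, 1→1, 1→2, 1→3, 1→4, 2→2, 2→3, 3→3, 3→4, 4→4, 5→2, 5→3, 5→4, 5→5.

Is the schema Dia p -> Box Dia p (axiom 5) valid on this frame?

No

By correspondence theory, 5 is valid on a frame iff R is Euclidean.
Euclidean: no — 0 R 2 and 0 R 4, but not 2 R 4.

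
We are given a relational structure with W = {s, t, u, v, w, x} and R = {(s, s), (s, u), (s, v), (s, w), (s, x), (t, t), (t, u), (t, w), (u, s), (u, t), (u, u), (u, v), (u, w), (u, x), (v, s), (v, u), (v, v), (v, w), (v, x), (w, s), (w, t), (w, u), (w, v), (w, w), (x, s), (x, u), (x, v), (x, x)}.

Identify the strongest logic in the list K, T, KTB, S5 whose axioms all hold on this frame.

KTB

Reflexive (axiom T): yes — every world is R-related to itself.
Symmetric (axiom B): yes — every pair in R has its reverse in R.
Euclidean (axiom 5): no — s R w and s R x, but not w R x.
So F validates K, T, KTB; S5 would additionally require R to be Euclidean. The strongest is KTB.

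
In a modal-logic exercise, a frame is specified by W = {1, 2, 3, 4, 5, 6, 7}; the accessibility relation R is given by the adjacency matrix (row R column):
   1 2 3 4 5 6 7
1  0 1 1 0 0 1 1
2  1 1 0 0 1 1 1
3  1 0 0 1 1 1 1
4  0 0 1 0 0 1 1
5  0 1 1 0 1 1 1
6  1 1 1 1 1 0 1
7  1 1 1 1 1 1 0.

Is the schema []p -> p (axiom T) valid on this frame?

No

The schema T characterises exactly the reflexive frames.
Reflexive: no — 1 is not related to itself.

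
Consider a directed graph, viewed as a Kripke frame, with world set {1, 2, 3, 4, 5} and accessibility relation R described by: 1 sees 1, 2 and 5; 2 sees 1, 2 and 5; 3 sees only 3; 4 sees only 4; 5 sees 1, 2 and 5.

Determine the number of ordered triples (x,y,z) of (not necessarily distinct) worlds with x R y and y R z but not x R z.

0

R is transitive; there are no such tuples.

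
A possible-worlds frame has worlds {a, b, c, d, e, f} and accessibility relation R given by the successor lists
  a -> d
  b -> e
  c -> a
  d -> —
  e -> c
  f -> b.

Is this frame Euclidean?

Euclidean: no — a R d and a R d, but not d R d.

No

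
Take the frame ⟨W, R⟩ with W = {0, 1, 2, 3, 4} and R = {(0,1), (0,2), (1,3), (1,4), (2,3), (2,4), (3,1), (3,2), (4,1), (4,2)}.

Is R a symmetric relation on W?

No

Symmetric: no — 0 R 1 but not 1 R 0.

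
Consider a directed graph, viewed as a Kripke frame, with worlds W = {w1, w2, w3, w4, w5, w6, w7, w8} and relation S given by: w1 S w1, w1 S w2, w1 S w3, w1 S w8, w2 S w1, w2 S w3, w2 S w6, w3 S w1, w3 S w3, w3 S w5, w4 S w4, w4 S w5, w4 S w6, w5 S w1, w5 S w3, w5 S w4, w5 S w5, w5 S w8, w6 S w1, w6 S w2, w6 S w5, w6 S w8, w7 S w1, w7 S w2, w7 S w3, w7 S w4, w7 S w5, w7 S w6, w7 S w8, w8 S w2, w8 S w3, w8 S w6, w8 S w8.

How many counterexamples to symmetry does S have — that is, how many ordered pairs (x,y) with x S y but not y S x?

Enumerating: (w1,w8), (w2,w3), (w4,w6), (w5,w1), (w5,w8), (w6,w1), (w6,w5), (w7,w1), (w7,w2), (w7,w3), (w7,w4), (w7,w5), (w7,w6), (w7,w8), (w8,w2), (w8,w3).

16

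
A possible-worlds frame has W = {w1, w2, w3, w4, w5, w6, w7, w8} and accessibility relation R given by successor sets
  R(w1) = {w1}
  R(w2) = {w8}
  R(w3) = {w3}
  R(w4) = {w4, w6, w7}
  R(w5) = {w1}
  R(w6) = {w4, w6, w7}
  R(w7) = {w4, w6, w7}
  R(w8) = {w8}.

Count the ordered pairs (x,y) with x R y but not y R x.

Enumerating: (w2,w8), (w5,w1).

2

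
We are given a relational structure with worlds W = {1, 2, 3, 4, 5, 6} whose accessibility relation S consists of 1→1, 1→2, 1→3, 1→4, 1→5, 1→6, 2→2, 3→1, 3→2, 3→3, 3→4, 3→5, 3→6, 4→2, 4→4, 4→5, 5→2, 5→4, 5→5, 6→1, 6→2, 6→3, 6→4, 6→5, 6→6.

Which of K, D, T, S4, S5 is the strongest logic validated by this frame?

Serial (axiom D): yes — every world has a successor (e.g. 1 S 1).
Reflexive (axiom T): yes — every world is S-related to itself.
Transitive (axiom 4): yes — every two-step S-path is closed by a direct edge.
Euclidean (axiom 5): no — 1 S 2 and 1 S 3, but not 2 S 3.
So F validates K, D, T, S4; S5 would additionally require S to be Euclidean. The strongest is S4.

S4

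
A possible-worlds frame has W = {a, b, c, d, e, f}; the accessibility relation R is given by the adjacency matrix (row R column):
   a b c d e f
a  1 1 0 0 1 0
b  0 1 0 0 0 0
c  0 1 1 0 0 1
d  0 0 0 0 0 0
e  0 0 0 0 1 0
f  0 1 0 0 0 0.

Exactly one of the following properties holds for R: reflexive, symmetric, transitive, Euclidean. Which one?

transitive

Reflexive: no — d is not related to itself.
Symmetric: no — a R b but not b R a.
Transitive: yes — every two-step R-path is closed by a direct edge.
Euclidean: no — a R b and a R e, but not b R e.
Only transitive holds.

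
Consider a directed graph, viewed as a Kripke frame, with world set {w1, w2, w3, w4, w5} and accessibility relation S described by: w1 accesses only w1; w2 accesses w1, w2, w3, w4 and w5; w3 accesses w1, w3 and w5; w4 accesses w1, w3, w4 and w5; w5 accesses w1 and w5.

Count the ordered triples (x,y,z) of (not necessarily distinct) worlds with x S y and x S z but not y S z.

20

Enumerating: (w2,w1,w2), (w2,w1,w3), (w2,w1,w4), (w2,w1,w5), (w2,w3,w2), (w2,w3,w4), (w2,w4,w2), (w2,w5,w2), (w2,w5,w3), (w2,w5,w4), (w3,w1,w3), (w3,w1,w5), … and 8 more.
Total: 20.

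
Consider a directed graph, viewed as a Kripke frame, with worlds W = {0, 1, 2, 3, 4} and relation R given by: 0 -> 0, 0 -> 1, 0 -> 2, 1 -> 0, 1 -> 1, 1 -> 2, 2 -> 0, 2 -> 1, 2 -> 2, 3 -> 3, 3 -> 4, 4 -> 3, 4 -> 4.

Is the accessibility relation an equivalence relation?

Yes

Reflexive: yes — every world is R-related to itself.
Symmetric: yes — every pair in R has its reverse in R.
Transitive: yes — every two-step R-path is closed by a direct edge.
So R is an equivalence relation.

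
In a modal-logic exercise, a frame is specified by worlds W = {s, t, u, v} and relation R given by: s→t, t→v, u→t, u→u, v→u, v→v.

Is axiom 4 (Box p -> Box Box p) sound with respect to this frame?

No

The schema 4 characterises exactly the transitive frames.
Transitive: no — s R t and t R v, but not s R v.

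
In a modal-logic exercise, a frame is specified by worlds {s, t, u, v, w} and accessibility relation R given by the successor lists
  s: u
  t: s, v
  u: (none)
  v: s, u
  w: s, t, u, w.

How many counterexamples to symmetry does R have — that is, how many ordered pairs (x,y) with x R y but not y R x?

Enumerating: (s,u), (t,s), (t,v), (v,s), (v,u), (w,s), (w,t), (w,u).

8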